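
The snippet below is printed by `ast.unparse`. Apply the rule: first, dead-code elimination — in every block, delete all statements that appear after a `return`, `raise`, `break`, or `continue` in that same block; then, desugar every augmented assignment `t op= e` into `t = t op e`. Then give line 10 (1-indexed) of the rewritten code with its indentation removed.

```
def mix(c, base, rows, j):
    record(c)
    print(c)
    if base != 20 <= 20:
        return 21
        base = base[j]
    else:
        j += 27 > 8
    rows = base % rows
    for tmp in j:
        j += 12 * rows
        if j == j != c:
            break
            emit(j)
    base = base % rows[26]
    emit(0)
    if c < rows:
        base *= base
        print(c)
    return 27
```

j = j + 12 * rows

Transformed code:
def mix(c, base, rows, j):
    record(c)
    print(c)
    if base != 20 <= 20:
        return 21
    else:
        j = j + (27 > 8)
    rows = base % rows
    for tmp in j:
        j = j + 12 * rows
        if j == j != c:
            break
    base = base % rows[26]
    emit(0)
    if c < rows:
        base = base * base
        print(c)
    return 27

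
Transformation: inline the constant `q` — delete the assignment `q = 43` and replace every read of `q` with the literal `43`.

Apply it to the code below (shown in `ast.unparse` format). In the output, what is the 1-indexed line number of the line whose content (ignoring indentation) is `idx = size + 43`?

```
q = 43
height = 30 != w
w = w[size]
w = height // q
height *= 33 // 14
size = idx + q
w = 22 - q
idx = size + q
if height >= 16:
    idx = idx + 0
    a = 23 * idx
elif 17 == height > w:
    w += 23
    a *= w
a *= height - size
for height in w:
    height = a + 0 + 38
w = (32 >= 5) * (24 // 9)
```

7

Transformed code:
height = 30 != w
w = w[size]
w = height // 43
height *= 33 // 14
size = idx + 43
w = 22 - 43
idx = size + 43
if height >= 16:
    idx = idx + 0
    a = 23 * idx
elif 17 == height > w:
    w += 23
    a *= w
a *= height - size
for height in w:
    height = a + 0 + 38
w = (32 >= 5) * (24 // 9)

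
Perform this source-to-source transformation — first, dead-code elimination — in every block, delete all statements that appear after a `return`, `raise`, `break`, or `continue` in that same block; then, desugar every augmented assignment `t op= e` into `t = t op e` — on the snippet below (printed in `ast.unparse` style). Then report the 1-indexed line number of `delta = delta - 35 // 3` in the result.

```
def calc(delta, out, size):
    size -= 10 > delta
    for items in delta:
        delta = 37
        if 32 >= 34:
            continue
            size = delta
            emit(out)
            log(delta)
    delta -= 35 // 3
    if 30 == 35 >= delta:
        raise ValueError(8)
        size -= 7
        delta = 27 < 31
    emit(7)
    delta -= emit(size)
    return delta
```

7

Transformed code:
def calc(delta, out, size):
    size = size - (10 > delta)
    for items in delta:
        delta = 37
        if 32 >= 34:
            continue
    delta = delta - 35 // 3
    if 30 == 35 >= delta:
        raise ValueError(8)
    emit(7)
    delta = delta - emit(size)
    return delta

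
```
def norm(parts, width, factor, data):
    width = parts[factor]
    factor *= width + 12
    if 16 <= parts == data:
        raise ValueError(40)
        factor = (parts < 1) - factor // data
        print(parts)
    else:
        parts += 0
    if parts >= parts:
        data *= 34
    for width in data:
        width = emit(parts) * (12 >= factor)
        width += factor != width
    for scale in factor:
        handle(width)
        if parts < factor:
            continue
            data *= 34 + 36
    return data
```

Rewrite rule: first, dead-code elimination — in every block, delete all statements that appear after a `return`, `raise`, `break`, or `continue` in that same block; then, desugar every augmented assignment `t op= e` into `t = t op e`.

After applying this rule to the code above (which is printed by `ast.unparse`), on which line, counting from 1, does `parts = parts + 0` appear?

7

Transformed code:
def norm(parts, width, factor, data):
    width = parts[factor]
    factor = factor * (width + 12)
    if 16 <= parts == data:
        raise ValueError(40)
    else:
        parts = parts + 0
    if parts >= parts:
        data = data * 34
    for width in data:
        width = emit(parts) * (12 >= factor)
        width = width + (factor != width)
    for scale in factor:
        handle(width)
        if parts < factor:
            continue
    return data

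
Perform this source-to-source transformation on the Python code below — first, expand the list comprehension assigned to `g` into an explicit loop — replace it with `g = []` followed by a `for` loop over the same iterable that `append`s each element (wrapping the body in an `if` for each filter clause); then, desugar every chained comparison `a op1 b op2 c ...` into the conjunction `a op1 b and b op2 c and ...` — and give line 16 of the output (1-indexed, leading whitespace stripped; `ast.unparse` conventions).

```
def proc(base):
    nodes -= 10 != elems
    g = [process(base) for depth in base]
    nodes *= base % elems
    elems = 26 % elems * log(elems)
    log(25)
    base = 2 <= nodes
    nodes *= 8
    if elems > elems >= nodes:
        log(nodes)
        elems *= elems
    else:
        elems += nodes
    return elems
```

Transformed code:
def proc(base):
    nodes -= 10 != elems
    g = []
    for depth in base:
        g.append(process(base))
    nodes *= base % elems
    elems = 26 % elems * log(elems)
    log(25)
    base = 2 <= nodes
    nodes *= 8
    if elems > elems and elems >= nodes:
        log(nodes)
        elems *= elems
    else:
        elems += nodes
    return elems

return elems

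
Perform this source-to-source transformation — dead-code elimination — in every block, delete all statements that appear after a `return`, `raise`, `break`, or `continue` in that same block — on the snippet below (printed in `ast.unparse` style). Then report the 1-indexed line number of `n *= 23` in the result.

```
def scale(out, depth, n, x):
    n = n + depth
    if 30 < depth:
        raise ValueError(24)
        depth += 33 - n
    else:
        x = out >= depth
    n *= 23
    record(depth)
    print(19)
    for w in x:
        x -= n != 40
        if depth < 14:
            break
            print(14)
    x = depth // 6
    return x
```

Transformed code:
def scale(out, depth, n, x):
    n = n + depth
    if 30 < depth:
        raise ValueError(24)
    else:
        x = out >= depth
    n *= 23
    record(depth)
    print(19)
    for w in x:
        x -= n != 40
        if depth < 14:
            break
    x = depth // 6
    return x

7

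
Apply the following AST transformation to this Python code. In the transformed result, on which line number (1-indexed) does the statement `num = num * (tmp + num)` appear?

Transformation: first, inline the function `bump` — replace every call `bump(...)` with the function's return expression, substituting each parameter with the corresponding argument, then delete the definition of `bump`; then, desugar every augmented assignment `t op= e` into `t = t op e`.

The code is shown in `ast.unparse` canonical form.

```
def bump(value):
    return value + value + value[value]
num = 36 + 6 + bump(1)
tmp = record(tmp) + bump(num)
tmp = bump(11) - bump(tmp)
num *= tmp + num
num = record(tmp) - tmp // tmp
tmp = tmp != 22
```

4

Transformed code:
num = 36 + 6 + (1 + 1 + 1[1])
tmp = record(tmp) + (num + num + num[num])
tmp = 11 + 11 + 11[11] - (tmp + tmp + tmp[tmp])
num = num * (tmp + num)
num = record(tmp) - tmp // tmp
tmp = tmp != 22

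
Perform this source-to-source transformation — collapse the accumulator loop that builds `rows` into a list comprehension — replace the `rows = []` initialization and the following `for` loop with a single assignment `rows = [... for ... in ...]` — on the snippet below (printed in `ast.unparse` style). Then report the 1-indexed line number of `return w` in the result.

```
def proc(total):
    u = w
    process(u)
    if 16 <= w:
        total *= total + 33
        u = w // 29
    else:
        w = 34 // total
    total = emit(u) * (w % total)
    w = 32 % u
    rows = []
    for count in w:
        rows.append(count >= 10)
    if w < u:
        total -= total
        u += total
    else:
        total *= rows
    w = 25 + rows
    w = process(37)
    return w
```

19

Transformed code:
def proc(total):
    u = w
    process(u)
    if 16 <= w:
        total *= total + 33
        u = w // 29
    else:
        w = 34 // total
    total = emit(u) * (w % total)
    w = 32 % u
    rows = [count >= 10 for count in w]
    if w < u:
        total -= total
        u += total
    else:
        total *= rows
    w = 25 + rows
    w = process(37)
    return w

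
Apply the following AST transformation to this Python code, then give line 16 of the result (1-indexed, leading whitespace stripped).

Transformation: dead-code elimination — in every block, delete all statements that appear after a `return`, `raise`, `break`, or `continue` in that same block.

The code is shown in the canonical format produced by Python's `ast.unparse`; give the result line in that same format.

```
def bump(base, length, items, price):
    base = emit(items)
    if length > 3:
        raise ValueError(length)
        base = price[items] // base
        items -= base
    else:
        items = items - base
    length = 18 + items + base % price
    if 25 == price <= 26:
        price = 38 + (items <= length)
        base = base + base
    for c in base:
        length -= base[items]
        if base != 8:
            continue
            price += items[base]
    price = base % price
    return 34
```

Transformed code:
def bump(base, length, items, price):
    base = emit(items)
    if length > 3:
        raise ValueError(length)
    else:
        items = items - base
    length = 18 + items + base % price
    if 25 == price <= 26:
        price = 38 + (items <= length)
        base = base + base
    for c in base:
        length -= base[items]
        if base != 8:
            continue
    price = base % price
    return 34

return 34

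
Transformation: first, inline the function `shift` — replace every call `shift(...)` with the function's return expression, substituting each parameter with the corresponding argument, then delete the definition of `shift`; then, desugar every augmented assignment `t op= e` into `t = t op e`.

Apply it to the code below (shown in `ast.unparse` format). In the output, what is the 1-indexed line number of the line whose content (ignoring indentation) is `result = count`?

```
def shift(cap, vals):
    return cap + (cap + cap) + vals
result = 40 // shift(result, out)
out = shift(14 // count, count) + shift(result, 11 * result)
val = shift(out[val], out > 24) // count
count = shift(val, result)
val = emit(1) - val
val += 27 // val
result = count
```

Transformed code:
result = 40 // (result + (result + result) + out)
out = 14 // count + (14 // count + 14 // count) + count + (result + (result + result) + 11 * result)
val = (out[val] + (out[val] + out[val]) + (out > 24)) // count
count = val + (val + val) + result
val = emit(1) - val
val = val + 27 // val
result = count

7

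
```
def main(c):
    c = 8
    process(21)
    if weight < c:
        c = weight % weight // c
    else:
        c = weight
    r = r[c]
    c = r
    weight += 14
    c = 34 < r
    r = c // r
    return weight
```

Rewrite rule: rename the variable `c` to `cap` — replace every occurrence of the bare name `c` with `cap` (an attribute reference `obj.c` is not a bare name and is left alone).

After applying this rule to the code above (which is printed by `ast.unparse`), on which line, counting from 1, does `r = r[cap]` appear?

Transformed code:
def main(cap):
    cap = 8
    process(21)
    if weight < cap:
        cap = weight % weight // cap
    else:
        cap = weight
    r = r[cap]
    cap = r
    weight += 14
    cap = 34 < r
    r = cap // r
    return weight

8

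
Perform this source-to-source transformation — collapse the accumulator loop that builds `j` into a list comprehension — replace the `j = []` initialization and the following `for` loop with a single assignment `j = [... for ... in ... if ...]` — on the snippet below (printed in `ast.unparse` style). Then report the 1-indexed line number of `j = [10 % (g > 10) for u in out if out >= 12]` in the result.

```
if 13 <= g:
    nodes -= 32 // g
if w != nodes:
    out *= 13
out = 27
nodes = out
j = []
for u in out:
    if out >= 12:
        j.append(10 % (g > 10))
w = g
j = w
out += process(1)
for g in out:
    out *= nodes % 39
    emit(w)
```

Transformed code:
if 13 <= g:
    nodes -= 32 // g
if w != nodes:
    out *= 13
out = 27
nodes = out
j = [10 % (g > 10) for u in out if out >= 12]
w = g
j = w
out += process(1)
for g in out:
    out *= nodes % 39
    emit(w)

7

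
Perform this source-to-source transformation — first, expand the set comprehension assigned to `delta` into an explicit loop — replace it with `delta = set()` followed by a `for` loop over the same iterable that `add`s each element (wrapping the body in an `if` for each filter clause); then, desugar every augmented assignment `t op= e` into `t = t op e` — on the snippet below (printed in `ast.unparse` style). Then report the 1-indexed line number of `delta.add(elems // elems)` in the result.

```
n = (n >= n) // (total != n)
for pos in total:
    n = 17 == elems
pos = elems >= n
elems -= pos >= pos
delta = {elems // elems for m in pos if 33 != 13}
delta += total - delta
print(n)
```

9

Transformed code:
n = (n >= n) // (total != n)
for pos in total:
    n = 17 == elems
pos = elems >= n
elems = elems - (pos >= pos)
delta = set()
for m in pos:
    if 33 != 13:
        delta.add(elems // elems)
delta = delta + (total - delta)
print(n)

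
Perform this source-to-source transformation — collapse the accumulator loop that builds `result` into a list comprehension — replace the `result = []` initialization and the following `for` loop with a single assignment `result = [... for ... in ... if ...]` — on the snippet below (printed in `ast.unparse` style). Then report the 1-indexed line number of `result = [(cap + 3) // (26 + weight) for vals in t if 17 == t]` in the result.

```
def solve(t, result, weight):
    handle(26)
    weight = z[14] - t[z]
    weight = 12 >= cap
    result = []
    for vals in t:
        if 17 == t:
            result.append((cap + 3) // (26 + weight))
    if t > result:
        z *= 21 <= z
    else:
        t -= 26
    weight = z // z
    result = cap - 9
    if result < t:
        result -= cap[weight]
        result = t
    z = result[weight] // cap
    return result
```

5

Transformed code:
def solve(t, result, weight):
    handle(26)
    weight = z[14] - t[z]
    weight = 12 >= cap
    result = [(cap + 3) // (26 + weight) for vals in t if 17 == t]
    if t > result:
        z *= 21 <= z
    else:
        t -= 26
    weight = z // z
    result = cap - 9
    if result < t:
        result -= cap[weight]
        result = t
    z = result[weight] // cap
    return result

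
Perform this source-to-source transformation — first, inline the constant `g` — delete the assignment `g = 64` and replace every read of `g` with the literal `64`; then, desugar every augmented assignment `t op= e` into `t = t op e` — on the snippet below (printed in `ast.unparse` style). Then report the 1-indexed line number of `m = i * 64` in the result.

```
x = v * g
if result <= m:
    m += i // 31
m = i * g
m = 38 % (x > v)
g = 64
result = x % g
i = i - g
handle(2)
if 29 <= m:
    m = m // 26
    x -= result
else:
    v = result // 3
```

4

Transformed code:
x = v * 64
if result <= m:
    m = m + i // 31
m = i * 64
m = 38 % (x > v)
result = x % 64
i = i - 64
handle(2)
if 29 <= m:
    m = m // 26
    x = x - result
else:
    v = result // 3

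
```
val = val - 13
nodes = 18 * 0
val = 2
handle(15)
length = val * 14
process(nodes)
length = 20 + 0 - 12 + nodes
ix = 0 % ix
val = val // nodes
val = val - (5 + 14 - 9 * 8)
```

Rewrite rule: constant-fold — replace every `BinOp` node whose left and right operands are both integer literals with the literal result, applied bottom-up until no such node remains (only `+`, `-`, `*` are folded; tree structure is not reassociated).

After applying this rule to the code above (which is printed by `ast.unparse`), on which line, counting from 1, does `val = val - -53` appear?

Transformed code:
val = val - 13
nodes = 0
val = 2
handle(15)
length = val * 14
process(nodes)
length = 8 + nodes
ix = 0 % ix
val = val // nodes
val = val - -53

10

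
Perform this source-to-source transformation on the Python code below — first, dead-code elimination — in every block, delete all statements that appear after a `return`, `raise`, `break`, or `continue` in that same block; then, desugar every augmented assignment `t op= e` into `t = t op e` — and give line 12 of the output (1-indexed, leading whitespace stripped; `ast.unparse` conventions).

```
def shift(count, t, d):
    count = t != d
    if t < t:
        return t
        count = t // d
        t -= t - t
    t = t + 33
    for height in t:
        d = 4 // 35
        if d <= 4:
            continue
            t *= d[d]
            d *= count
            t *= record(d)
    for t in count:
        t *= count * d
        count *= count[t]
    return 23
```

count = count * count[t]

Transformed code:
def shift(count, t, d):
    count = t != d
    if t < t:
        return t
    t = t + 33
    for height in t:
        d = 4 // 35
        if d <= 4:
            continue
    for t in count:
        t = t * (count * d)
        count = count * count[t]
    return 23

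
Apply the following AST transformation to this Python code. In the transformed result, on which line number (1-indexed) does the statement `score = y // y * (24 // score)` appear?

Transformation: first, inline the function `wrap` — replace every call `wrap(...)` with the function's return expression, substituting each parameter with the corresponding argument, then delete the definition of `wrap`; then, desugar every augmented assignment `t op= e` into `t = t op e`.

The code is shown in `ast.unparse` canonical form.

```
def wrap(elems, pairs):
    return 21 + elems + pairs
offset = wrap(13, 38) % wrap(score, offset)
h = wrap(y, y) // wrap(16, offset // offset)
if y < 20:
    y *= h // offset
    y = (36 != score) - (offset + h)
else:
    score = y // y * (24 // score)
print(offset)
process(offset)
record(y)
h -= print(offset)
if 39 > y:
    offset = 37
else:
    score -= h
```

Transformed code:
offset = (21 + 13 + 38) % (21 + score + offset)
h = (21 + y + y) // (21 + 16 + offset // offset)
if y < 20:
    y = y * (h // offset)
    y = (36 != score) - (offset + h)
else:
    score = y // y * (24 // score)
print(offset)
process(offset)
record(y)
h = h - print(offset)
if 39 > y:
    offset = 37
else:
    score = score - h

7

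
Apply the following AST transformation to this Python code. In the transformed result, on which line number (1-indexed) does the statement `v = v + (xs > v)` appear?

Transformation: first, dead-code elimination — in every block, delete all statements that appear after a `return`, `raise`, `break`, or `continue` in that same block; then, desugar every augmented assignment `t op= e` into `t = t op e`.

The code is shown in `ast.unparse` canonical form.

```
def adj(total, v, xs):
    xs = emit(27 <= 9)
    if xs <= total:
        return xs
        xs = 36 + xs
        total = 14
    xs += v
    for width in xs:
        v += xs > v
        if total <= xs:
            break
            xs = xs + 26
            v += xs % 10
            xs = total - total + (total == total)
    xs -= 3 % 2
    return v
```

7

Transformed code:
def adj(total, v, xs):
    xs = emit(27 <= 9)
    if xs <= total:
        return xs
    xs = xs + v
    for width in xs:
        v = v + (xs > v)
        if total <= xs:
            break
    xs = xs - 3 % 2
    return v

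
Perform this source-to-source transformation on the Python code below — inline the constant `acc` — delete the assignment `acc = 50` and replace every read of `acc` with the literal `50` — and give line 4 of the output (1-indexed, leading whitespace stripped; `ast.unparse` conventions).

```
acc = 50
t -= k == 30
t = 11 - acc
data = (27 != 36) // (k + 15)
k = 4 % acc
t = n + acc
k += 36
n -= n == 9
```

k = 4 % 50

Transformed code:
t -= k == 30
t = 11 - 50
data = (27 != 36) // (k + 15)
k = 4 % 50
t = n + 50
k += 36
n -= n == 9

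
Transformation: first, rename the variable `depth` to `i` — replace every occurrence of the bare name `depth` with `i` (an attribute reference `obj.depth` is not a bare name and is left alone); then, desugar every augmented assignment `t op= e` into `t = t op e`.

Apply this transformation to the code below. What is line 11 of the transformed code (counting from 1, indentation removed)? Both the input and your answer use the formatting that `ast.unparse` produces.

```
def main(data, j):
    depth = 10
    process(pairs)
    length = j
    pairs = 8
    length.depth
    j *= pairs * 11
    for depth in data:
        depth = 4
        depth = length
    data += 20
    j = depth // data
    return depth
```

data = data + 20

Transformed code:
def main(data, j):
    i = 10
    process(pairs)
    length = j
    pairs = 8
    length.depth
    j = j * (pairs * 11)
    for i in data:
        i = 4
        i = length
    data = data + 20
    j = i // data
    return i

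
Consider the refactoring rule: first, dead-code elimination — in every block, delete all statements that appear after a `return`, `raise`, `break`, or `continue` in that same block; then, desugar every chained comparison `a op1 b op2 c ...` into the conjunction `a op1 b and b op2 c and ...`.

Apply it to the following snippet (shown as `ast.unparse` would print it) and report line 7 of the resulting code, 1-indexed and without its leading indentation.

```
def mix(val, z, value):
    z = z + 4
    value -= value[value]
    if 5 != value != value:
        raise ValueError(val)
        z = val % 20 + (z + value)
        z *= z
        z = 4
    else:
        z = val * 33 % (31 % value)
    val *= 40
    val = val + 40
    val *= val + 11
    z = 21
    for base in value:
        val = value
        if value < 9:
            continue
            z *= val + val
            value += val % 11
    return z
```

z = val * 33 % (31 % value)

Transformed code:
def mix(val, z, value):
    z = z + 4
    value -= value[value]
    if 5 != value and value != value:
        raise ValueError(val)
    else:
        z = val * 33 % (31 % value)
    val *= 40
    val = val + 40
    val *= val + 11
    z = 21
    for base in value:
        val = value
        if value < 9:
            continue
    return z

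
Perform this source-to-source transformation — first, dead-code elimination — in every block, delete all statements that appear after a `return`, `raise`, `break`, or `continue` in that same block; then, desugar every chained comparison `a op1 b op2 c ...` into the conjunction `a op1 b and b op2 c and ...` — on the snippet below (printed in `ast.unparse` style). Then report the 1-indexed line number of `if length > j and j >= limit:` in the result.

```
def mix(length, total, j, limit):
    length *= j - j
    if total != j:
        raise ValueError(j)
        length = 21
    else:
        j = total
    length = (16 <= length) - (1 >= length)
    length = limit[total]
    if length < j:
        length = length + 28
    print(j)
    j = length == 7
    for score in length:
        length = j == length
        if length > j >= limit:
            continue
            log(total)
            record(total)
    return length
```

Transformed code:
def mix(length, total, j, limit):
    length *= j - j
    if total != j:
        raise ValueError(j)
    else:
        j = total
    length = (16 <= length) - (1 >= length)
    length = limit[total]
    if length < j:
        length = length + 28
    print(j)
    j = length == 7
    for score in length:
        length = j == length
        if length > j and j >= limit:
            continue
    return length

15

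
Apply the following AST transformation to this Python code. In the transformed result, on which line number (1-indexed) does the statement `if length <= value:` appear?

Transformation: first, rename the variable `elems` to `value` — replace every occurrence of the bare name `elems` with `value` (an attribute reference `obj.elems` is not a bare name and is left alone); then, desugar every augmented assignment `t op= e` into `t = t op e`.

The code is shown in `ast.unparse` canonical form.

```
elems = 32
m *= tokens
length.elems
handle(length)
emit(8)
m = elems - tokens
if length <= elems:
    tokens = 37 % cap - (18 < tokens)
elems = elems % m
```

Transformed code:
value = 32
m = m * tokens
length.elems
handle(length)
emit(8)
m = value - tokens
if length <= value:
    tokens = 37 % cap - (18 < tokens)
value = value % m

7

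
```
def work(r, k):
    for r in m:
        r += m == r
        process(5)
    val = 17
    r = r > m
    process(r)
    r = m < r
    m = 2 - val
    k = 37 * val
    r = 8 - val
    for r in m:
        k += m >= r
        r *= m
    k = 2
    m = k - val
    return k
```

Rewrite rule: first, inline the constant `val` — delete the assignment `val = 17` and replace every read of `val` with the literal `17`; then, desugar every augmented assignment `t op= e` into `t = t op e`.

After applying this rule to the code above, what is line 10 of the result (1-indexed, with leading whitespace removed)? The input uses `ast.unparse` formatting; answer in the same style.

r = 8 - 17

Transformed code:
def work(r, k):
    for r in m:
        r = r + (m == r)
        process(5)
    r = r > m
    process(r)
    r = m < r
    m = 2 - 17
    k = 37 * 17
    r = 8 - 17
    for r in m:
        k = k + (m >= r)
        r = r * m
    k = 2
    m = k - 17
    return k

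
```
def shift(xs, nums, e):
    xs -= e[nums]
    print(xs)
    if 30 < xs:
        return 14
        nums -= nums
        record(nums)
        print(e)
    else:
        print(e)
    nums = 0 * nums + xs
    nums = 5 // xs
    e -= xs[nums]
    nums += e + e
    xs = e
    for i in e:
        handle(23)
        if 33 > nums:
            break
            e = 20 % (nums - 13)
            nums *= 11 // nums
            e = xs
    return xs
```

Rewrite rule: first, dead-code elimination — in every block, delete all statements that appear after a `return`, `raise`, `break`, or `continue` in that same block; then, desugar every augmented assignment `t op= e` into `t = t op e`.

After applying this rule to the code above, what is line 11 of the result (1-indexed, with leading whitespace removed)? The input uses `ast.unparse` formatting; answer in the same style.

Transformed code:
def shift(xs, nums, e):
    xs = xs - e[nums]
    print(xs)
    if 30 < xs:
        return 14
    else:
        print(e)
    nums = 0 * nums + xs
    nums = 5 // xs
    e = e - xs[nums]
    nums = nums + (e + e)
    xs = e
    for i in e:
        handle(23)
        if 33 > nums:
            break
    return xs

nums = nums + (e + e)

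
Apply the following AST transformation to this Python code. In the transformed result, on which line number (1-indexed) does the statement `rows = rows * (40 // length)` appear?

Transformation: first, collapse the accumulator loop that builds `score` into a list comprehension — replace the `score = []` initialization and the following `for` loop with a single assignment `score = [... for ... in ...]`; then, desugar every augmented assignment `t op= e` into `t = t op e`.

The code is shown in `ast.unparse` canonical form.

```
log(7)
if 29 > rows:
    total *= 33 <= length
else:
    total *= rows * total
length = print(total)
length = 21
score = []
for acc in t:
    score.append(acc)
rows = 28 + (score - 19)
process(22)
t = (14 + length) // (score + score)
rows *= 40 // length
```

12

Transformed code:
log(7)
if 29 > rows:
    total = total * (33 <= length)
else:
    total = total * (rows * total)
length = print(total)
length = 21
score = [acc for acc in t]
rows = 28 + (score - 19)
process(22)
t = (14 + length) // (score + score)
rows = rows * (40 // length)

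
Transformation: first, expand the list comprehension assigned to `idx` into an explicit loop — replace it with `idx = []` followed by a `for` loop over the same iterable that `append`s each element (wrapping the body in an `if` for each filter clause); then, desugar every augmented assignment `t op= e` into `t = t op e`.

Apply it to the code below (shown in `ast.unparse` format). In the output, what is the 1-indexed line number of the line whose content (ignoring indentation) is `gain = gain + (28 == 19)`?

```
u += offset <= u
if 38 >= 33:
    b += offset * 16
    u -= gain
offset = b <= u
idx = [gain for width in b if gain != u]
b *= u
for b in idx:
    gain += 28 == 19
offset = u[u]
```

Transformed code:
u = u + (offset <= u)
if 38 >= 33:
    b = b + offset * 16
    u = u - gain
offset = b <= u
idx = []
for width in b:
    if gain != u:
        idx.append(gain)
b = b * u
for b in idx:
    gain = gain + (28 == 19)
offset = u[u]

12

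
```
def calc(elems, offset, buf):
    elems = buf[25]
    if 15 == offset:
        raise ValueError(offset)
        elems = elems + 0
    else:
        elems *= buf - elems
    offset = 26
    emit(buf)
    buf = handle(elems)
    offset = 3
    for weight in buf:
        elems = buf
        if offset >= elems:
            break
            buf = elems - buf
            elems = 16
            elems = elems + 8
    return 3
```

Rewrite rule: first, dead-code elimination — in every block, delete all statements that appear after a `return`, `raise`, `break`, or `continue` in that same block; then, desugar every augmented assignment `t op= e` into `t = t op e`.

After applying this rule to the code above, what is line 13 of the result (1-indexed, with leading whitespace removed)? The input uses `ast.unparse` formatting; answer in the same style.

if offset >= elems:

Transformed code:
def calc(elems, offset, buf):
    elems = buf[25]
    if 15 == offset:
        raise ValueError(offset)
    else:
        elems = elems * (buf - elems)
    offset = 26
    emit(buf)
    buf = handle(elems)
    offset = 3
    for weight in buf:
        elems = buf
        if offset >= elems:
            break
    return 3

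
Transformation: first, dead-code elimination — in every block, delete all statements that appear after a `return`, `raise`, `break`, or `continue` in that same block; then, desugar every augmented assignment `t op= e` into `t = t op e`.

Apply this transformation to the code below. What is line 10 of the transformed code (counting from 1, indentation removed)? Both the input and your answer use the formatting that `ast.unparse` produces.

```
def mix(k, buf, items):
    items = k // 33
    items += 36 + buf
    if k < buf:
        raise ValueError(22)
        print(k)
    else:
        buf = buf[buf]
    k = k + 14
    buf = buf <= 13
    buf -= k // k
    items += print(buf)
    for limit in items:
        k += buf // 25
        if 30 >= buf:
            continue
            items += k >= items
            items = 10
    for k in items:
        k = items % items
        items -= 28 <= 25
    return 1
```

buf = buf - k // k

Transformed code:
def mix(k, buf, items):
    items = k // 33
    items = items + (36 + buf)
    if k < buf:
        raise ValueError(22)
    else:
        buf = buf[buf]
    k = k + 14
    buf = buf <= 13
    buf = buf - k // k
    items = items + print(buf)
    for limit in items:
        k = k + buf // 25
        if 30 >= buf:
            continue
    for k in items:
        k = items % items
        items = items - (28 <= 25)
    return 1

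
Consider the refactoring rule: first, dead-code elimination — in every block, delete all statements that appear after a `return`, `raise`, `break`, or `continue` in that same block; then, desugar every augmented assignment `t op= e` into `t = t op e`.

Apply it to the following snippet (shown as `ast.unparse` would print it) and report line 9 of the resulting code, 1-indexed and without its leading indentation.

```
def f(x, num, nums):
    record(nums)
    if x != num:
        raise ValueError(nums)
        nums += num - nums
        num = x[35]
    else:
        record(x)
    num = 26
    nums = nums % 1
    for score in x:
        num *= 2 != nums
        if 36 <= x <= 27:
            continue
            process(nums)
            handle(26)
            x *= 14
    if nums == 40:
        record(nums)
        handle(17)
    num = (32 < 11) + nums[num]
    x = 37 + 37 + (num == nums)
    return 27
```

Transformed code:
def f(x, num, nums):
    record(nums)
    if x != num:
        raise ValueError(nums)
    else:
        record(x)
    num = 26
    nums = nums % 1
    for score in x:
        num = num * (2 != nums)
        if 36 <= x <= 27:
            continue
    if nums == 40:
        record(nums)
        handle(17)
    num = (32 < 11) + nums[num]
    x = 37 + 37 + (num == nums)
    return 27

for score in x:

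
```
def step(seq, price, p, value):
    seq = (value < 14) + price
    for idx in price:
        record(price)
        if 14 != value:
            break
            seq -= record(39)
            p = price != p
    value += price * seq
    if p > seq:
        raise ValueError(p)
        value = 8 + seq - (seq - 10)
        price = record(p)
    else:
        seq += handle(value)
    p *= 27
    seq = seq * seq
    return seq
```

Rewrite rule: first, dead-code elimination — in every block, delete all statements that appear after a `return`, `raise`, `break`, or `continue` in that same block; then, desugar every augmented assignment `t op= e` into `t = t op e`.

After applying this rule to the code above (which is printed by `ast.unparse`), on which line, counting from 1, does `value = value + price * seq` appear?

7

Transformed code:
def step(seq, price, p, value):
    seq = (value < 14) + price
    for idx in price:
        record(price)
        if 14 != value:
            break
    value = value + price * seq
    if p > seq:
        raise ValueError(p)
    else:
        seq = seq + handle(value)
    p = p * 27
    seq = seq * seq
    return seq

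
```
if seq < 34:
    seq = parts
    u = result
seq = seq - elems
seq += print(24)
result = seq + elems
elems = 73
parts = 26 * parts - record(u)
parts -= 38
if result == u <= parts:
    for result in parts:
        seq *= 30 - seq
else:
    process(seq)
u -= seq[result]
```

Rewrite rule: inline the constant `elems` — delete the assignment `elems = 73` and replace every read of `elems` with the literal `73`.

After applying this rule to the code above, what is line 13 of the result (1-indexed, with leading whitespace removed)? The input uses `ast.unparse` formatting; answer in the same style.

process(seq)

Transformed code:
if seq < 34:
    seq = parts
    u = result
seq = seq - 73
seq += print(24)
result = seq + 73
parts = 26 * parts - record(u)
parts -= 38
if result == u <= parts:
    for result in parts:
        seq *= 30 - seq
else:
    process(seq)
u -= seq[result]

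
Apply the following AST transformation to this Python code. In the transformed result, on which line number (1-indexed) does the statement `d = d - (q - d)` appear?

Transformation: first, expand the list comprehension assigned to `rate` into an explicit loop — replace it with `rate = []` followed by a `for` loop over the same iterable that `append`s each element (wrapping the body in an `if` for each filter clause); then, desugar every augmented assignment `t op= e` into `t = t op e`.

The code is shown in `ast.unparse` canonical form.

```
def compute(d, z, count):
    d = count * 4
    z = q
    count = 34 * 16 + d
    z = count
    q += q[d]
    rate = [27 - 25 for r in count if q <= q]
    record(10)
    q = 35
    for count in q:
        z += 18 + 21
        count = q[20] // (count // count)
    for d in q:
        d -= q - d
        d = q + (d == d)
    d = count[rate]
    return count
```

17

Transformed code:
def compute(d, z, count):
    d = count * 4
    z = q
    count = 34 * 16 + d
    z = count
    q = q + q[d]
    rate = []
    for r in count:
        if q <= q:
            rate.append(27 - 25)
    record(10)
    q = 35
    for count in q:
        z = z + (18 + 21)
        count = q[20] // (count // count)
    for d in q:
        d = d - (q - d)
        d = q + (d == d)
    d = count[rate]
    return count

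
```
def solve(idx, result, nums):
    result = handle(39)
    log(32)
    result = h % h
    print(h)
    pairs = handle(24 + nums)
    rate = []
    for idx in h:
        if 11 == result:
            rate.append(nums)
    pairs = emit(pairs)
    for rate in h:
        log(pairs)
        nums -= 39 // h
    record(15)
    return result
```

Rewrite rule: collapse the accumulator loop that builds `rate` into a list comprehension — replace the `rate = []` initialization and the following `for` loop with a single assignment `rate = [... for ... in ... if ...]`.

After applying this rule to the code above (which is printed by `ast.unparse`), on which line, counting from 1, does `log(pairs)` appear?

Transformed code:
def solve(idx, result, nums):
    result = handle(39)
    log(32)
    result = h % h
    print(h)
    pairs = handle(24 + nums)
    rate = [nums for idx in h if 11 == result]
    pairs = emit(pairs)
    for rate in h:
        log(pairs)
        nums -= 39 // h
    record(15)
    return result

10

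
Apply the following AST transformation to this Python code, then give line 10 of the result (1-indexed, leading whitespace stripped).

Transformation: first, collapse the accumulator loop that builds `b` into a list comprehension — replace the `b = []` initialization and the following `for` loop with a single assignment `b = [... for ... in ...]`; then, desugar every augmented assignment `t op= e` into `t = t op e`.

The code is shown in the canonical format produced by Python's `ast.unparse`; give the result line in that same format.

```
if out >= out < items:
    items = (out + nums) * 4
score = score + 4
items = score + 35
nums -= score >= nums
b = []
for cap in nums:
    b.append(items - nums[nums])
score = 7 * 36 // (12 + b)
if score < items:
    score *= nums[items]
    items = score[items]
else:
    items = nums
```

Transformed code:
if out >= out < items:
    items = (out + nums) * 4
score = score + 4
items = score + 35
nums = nums - (score >= nums)
b = [items - nums[nums] for cap in nums]
score = 7 * 36 // (12 + b)
if score < items:
    score = score * nums[items]
    items = score[items]
else:
    items = nums

items = score[items]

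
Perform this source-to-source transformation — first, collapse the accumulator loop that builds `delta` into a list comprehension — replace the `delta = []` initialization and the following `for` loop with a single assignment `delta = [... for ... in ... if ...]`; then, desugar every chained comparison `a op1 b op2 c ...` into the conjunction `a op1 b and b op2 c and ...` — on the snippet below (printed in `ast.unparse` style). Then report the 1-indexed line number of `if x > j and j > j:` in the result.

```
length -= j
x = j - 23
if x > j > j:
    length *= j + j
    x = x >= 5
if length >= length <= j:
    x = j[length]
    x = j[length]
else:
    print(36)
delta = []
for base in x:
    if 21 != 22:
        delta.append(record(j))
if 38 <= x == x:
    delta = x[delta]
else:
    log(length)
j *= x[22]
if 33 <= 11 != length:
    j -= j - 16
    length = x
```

Transformed code:
length -= j
x = j - 23
if x > j and j > j:
    length *= j + j
    x = x >= 5
if length >= length and length <= j:
    x = j[length]
    x = j[length]
else:
    print(36)
delta = [record(j) for base in x if 21 != 22]
if 38 <= x and x == x:
    delta = x[delta]
else:
    log(length)
j *= x[22]
if 33 <= 11 and 11 != length:
    j -= j - 16
    length = x

3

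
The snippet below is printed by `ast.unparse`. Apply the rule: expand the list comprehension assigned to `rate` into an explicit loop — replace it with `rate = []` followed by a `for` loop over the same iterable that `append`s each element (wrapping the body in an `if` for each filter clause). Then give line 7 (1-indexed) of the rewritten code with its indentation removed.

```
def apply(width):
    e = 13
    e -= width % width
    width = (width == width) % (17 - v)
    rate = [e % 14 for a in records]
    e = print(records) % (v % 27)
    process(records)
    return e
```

rate.append(e % 14)

Transformed code:
def apply(width):
    e = 13
    e -= width % width
    width = (width == width) % (17 - v)
    rate = []
    for a in records:
        rate.append(e % 14)
    e = print(records) % (v % 27)
    process(records)
    return e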